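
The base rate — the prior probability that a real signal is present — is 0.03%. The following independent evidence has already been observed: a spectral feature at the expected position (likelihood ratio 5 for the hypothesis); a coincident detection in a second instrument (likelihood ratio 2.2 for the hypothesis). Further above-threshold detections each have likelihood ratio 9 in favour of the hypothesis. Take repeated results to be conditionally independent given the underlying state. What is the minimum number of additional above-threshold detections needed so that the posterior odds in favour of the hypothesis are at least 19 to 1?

Prior odds = 0.0003/0.9997 = 3/9997.
Combined Bayes factor of the evidence already in hand = 5 × 2.2 = 11.
Odds after that evidence = (3/9997) × 11 = 33/9997.
Target odds = 19.
Need 9ⁿ ≥ 19 ÷ (33/9997) = 189943/33.
9³ = 729 falls short of 189943/33 but 9⁴ = 6561 reaches it, so n = 4.

4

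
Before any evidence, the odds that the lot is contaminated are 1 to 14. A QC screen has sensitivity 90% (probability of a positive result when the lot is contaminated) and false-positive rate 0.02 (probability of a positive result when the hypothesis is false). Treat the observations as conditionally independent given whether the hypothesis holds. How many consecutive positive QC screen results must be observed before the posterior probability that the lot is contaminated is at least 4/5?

2

Prior odds = 1/14.
Likelihood ratio of a positive result = 0.9/0.02 = 45.
Target posterior odds = 0.8/0.2 = 4.
Require 45ⁿ ≥ 4 ÷ (1/14) = 56.
45¹ = 45 falls short of 56 but 45² = 2025 reaches it, so n = 2.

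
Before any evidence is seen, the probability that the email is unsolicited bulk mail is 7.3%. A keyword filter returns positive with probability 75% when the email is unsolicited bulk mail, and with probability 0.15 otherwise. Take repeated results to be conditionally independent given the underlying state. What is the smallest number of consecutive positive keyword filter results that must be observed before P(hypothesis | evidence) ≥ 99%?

Prior odds: 0.073 ÷ 0.927 = 73/927.
Likelihood ratio of a positive result = 0.75/0.15 = 5.
Target posterior odds = 0.99/0.01 = 99.
Require 5ⁿ ≥ 99 ÷ (73/927) = 91773/73.
5⁴ = 625 falls short of 91773/73 but 5⁵ = 3125 reaches it, so n = 5.

5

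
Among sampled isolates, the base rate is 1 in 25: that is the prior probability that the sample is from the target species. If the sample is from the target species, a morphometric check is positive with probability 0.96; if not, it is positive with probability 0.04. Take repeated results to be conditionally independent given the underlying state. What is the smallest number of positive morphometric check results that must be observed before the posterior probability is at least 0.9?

2

Prior odds: 0.04 ÷ 0.96 = 1/24.
Likelihood ratio of a positive = 0.96/0.04 = 24.
Target odds: 0.9 ÷ 0.1 = 9.
Need (1/24) × 24ⁿ ≥ 9, i.e. 24ⁿ ≥ 216.
24¹ = 24 falls short of 216 but 24² = 576 reaches it, so n = 2.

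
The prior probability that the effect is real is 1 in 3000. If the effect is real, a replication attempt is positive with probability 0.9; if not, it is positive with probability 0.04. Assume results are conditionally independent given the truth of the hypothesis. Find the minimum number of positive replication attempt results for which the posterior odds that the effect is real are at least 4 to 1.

4

Prior odds = (1/3000)/(2999/3000) = 1/2999.
Likelihood ratio of a positive = 0.9/0.04 = 22.5.
Target odds = 4.
Require 22.5ⁿ ≥ 4 ÷ (1/2999) = 11996.
22.5³ = 11390.625 falls short of 11996 but 22.5⁴ = 256289.0625 reaches it, so n = 4.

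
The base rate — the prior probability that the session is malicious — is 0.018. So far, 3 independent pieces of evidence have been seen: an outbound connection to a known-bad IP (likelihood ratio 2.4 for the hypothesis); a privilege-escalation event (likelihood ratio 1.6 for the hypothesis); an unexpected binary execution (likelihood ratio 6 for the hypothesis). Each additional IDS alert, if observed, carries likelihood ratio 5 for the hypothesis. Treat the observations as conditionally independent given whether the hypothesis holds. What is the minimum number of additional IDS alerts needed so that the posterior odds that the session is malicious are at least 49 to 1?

3

Prior odds = 0.018/0.982 = 9/491.
Combined Bayes factor of the evidence already in hand = 2.4 × 1.6 × 6 = 23.04.
Odds after that evidence = (9/491) × 23.04 = 5184/12275.
Target odds = 49.
Need 5ⁿ ≥ 49 ÷ (5184/12275) = 601475/5184.
5² = 25 falls short of 601475/5184 but 5³ = 125 reaches it, so n = 3.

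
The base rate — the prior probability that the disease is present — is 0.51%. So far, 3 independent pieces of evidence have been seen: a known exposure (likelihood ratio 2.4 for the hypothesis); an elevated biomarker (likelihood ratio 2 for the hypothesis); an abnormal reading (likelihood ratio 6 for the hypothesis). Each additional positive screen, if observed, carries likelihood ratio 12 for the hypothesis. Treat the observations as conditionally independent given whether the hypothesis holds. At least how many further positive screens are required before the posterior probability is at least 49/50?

Prior odds = 0.0051/0.9949 = 51/9949.
Combined Bayes factor of the evidence already in hand = 2.4 × 2 × 6 = 28.8.
Odds after that evidence = (51/9949) × 28.8 = 7344/49745.
Target odds = 0.98/0.02 = 49.
Need 12ⁿ ≥ 49 ÷ (7344/49745) = 2437505/7344.
12² = 144 falls short of 2437505/7344 but 12³ = 1728 reaches it, so n = 3.

3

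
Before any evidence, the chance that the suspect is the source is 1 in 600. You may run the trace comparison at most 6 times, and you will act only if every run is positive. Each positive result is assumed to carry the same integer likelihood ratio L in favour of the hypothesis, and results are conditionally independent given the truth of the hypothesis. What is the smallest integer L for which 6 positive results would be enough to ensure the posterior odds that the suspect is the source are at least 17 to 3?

4

Prior odds = (1/600)/(599/600) = 1/599.
Target odds = 17/3.
Need L⁶ ≥ 17/3 ÷ (1/599) = 10183/3.
3⁶ = 729 < 10183/3 ≤ 4096 = 4⁶, so L = 4.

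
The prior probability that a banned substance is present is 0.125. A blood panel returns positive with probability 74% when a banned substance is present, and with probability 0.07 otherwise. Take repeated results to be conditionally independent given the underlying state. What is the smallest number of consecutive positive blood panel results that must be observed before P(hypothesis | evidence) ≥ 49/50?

Prior odds: 0.125 ÷ 0.875 = 1/7.
Likelihood ratio of a positive result = 0.74/0.07 = 74/7.
Target odds: 0.98 ÷ 0.02 = 49.
Need (1/7) × (74/7)ⁿ ≥ 49, i.e. (74/7)ⁿ ≥ 343.
(74/7)² = 5476/49 falls short of 343 but (74/7)³ = 405224/343 reaches it, so n = 3.

3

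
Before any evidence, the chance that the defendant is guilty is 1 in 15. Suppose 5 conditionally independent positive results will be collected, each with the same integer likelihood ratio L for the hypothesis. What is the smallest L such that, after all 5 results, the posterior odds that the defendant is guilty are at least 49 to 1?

4

Prior odds = (1/15)/(14/15) = 1/14.
Target odds = 49.
Need L⁵ ≥ 49 ÷ (1/14) = 686.
3⁵ = 243 < 686 ≤ 1024 = 4⁵, so L = 4.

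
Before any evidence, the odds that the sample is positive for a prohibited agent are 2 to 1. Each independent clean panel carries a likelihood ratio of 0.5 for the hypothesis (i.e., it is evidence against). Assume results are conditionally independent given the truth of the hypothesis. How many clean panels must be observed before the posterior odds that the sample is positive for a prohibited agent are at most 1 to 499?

10

Prior odds = 2.
Likelihood ratio per clean panel = 0.5.
Target odds = 1/499.
Need 2 × 0.5ⁿ ≤ 1/499, i.e. 0.5ⁿ ≤ 1/998.
0.5⁹ = 0.001953125 is still above 1/998 but 0.5¹⁰ = 1/1024 is at or below it, so n = 10.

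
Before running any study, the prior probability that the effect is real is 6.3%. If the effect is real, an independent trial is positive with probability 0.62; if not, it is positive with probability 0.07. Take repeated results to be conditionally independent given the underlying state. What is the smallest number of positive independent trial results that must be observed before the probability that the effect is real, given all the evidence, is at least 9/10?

Prior odds: 0.063 ÷ 0.937 = 63/937.
Likelihood ratio of a positive = 0.62/0.07 = 62/7.
Target odds: 0.9 ÷ 0.1 = 9.
Need (63/937) × (62/7)ⁿ ≥ 9, i.e. (62/7)ⁿ ≥ 937/7.
(62/7)² = 3844/49 falls short of 937/7 but (62/7)³ = 238328/343 reaches it, so n = 3.

3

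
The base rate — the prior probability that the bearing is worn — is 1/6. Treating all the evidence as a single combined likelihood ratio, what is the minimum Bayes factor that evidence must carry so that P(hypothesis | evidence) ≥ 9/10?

Prior odds = (1/6)/(5/6) = 0.2.
Target odds = 0.9/0.1 = 9.
Required Bayes factor = 9 ÷ 0.2 = 45.

45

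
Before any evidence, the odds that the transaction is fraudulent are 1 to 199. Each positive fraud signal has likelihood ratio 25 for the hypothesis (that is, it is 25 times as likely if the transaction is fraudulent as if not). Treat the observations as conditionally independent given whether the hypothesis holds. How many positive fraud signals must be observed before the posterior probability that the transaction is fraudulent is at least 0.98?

Prior odds = 1/199.
Likelihood ratio per positive fraud signal = 25.
Target odds: 0.98 ÷ 0.02 = 49.
Require 25ⁿ ≥ 49 ÷ (1/199) = 9751.
25² = 625 falls short of 9751 but 25³ = 15625 reaches it, so n = 3.

3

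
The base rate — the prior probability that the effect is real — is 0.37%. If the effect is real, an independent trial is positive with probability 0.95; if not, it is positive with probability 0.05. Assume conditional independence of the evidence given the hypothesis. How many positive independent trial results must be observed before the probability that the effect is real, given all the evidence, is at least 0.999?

Prior odds: 0.0037 ÷ 0.9963 = 37/9963.
Likelihood ratio of a positive = 0.95/0.05 = 19.
Target posterior odds = 0.999/0.001 = 999.
Need (37/9963) × 19ⁿ ≥ 999, i.e. 19ⁿ ≥ 269001.
19⁴ = 130321 falls short of 269001 but 19⁵ = 2476099 reaches it, so n = 5.

5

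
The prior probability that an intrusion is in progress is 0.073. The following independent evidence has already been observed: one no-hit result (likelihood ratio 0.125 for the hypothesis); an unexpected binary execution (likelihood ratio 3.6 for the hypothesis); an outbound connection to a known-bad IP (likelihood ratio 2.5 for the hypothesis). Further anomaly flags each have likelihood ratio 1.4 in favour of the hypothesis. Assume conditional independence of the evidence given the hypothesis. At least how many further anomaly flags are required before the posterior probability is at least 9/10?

14

Prior odds = 0.073/0.927 = 73/927.
Combined Bayes factor of the evidence already in hand = 0.125 × 3.6 × 2.5 = 1.125.
Odds after that evidence = (73/927) × 1.125 = 73/824.
Target odds = 0.9/0.1 = 9.
Need 1.4ⁿ ≥ 9 ÷ (73/824) = 7416/73.
1.4¹³ ≈79.3715 falls short of 7416/73 but 1.4¹⁴ ≈111.12 reaches it, so n = 14.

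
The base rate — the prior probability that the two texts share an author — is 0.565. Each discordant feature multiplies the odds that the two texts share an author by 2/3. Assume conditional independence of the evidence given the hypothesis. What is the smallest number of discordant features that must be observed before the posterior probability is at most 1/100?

Prior odds = 0.565/0.435 = 113/87.
Likelihood ratio per discordant feature = 2/3.
Target posterior odds = 0.01/0.99 = 1/99.
Need (113/87) × (2/3)ⁿ ≤ 1/99, i.e. (2/3)ⁿ ≤ 29/3729.
(2/3)¹¹ = 2048/177147 is still above 29/3729 but (2/3)¹² = 4096/531441 is at or below it, so n = 12.

12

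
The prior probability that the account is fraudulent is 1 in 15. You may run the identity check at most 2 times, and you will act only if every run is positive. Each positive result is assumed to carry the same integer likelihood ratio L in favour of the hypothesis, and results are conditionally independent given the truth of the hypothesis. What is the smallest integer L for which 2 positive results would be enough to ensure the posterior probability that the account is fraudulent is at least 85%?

Prior odds = (1/15)/(14/15) = 1/14.
Target odds = 0.85/0.15 = 17/3.
Need L² ≥ 17/3 ÷ (1/14) = 238/3.
8² = 64 < 238/3 ≤ 81 = 9², so L = 9.

9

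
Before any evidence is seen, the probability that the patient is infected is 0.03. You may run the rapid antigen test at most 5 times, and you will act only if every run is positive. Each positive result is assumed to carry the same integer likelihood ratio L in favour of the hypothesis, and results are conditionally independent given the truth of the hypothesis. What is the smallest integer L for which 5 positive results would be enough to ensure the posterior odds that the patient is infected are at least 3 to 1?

Prior odds = 0.03/0.97 = 3/97.
Target odds = 3.
Need L⁵ ≥ 3 ÷ (3/97) = 97.
2⁵ = 32 < 97 ≤ 243 = 3⁵, so L = 3.

3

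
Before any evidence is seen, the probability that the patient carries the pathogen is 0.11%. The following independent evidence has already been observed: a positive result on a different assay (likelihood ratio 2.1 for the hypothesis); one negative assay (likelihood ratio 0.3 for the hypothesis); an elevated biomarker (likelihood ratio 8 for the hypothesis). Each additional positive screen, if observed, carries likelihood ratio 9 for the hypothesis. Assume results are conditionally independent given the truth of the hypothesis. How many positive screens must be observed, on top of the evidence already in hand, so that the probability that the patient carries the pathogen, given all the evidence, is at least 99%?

Prior odds = 0.0011/0.9989 = 11/9989.
Combined Bayes factor of the evidence already in hand = 2.1 × 0.3 × 8 = 5.04.
Odds after that evidence = (11/9989) × 5.04 = 198/35675.
Target odds = 0.99/0.01 = 99.
Need 9ⁿ ≥ 99 ÷ (198/35675) = 17837.5.
9⁴ = 6561 falls short of 17837.5 but 9⁵ = 59049 reaches it, so n = 5.

5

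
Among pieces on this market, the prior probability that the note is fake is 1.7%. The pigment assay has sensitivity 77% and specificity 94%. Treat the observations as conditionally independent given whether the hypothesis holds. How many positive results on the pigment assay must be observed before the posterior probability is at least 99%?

4

Prior odds = 0.017/0.983 = 17/983.
False-positive rate = 1 − 0.94 = 0.06; likelihood ratio of a positive = 0.77/0.06 = 77/6.
Target odds: 0.99 ÷ 0.01 = 99.
Require (77/6)ⁿ ≥ 99 ÷ (17/983) = 97317/17.
(77/6)³ = 456533/216 falls short of 97317/17 but (77/6)⁴ = 35153041/1296 reaches it, so n = 4.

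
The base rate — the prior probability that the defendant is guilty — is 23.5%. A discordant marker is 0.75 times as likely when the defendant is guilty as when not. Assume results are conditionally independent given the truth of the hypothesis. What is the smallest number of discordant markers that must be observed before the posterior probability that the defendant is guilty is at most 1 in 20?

Prior odds: 0.235 ÷ 0.765 = 47/153.
Likelihood ratio per discordant marker = 0.75.
Target posterior odds = 0.05/0.95 = 1/19.
Require 0.75ⁿ ≤ 1/19 ÷ (47/153) = 153/893.
0.75⁶ = 729/4096 is still above 153/893 but 0.75⁷ = 2187/16384 is at or below it, so n = 7.

7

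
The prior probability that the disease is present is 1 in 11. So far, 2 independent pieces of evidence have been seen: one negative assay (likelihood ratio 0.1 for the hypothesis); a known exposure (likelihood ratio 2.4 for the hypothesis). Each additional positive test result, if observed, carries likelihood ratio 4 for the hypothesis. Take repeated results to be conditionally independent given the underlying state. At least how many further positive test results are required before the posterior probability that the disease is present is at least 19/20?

5

Prior odds = (1/11)/(10/11) = 0.1.
Combined Bayes factor of the evidence already in hand = 0.1 × 2.4 = 0.24.
Odds after that evidence = 0.1 × 0.24 = 0.024.
Target odds = 0.95/0.05 = 19.
Need 4ⁿ ≥ 19 ÷ 0.024 = 2375/3.
4⁴ = 256 falls short of 2375/3 but 4⁵ = 1024 reaches it, so n = 5.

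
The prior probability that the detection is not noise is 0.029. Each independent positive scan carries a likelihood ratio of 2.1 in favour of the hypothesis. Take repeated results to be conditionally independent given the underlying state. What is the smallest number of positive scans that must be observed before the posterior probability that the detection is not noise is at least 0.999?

15

Prior odds = 0.029/0.971 = 29/971.
Likelihood ratio per positive scan = 2.1.
Target odds: 0.999 ÷ 0.001 = 999.
Need (29/971) × 2.1ⁿ ≥ 999, i.e. 2.1ⁿ ≥ 970029/29.
2.1¹⁴ ≈32439.2 falls short of 970029/29 but 2.1¹⁵ ≈68122.3 reaches it, so n = 15.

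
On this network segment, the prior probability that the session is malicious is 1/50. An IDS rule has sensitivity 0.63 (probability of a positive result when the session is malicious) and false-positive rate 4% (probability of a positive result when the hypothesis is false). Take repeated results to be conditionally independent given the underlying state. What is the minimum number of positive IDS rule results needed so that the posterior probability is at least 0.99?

4

Prior odds = 0.02/0.98 = 1/49.
Likelihood ratio of a positive result = 0.63/0.04 = 15.75.
Target odds: 0.99 ÷ 0.01 = 99.
Need (1/49) × 15.75ⁿ ≥ 99, i.e. 15.75ⁿ ≥ 4851.
15.75³ = 3906.984375 falls short of 4851 but 15.75⁴ = 15752961/256 reaches it, so n = 4.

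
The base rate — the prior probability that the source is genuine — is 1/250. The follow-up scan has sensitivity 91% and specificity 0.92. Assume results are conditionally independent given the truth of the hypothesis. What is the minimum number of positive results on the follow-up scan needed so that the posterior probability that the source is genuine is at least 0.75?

3

Prior odds = 0.004/0.996 = 1/249.
False-positive rate = 1 − 0.92 = 0.08; likelihood ratio of a positive = 0.91/0.08 = 11.375.
Target posterior odds = 0.75/0.25 = 3.
Require 11.375ⁿ ≥ 3 ÷ (1/249) = 747.
11.375² = 129.390625 falls short of 747 but 11.375³ = 753571/512 reaches it, so n = 3.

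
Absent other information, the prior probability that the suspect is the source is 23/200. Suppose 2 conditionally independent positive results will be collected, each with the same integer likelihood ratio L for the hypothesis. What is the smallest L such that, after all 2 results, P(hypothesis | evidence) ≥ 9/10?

Prior odds = 0.115/0.885 = 23/177.
Target odds = 0.9/0.1 = 9.
Need L² ≥ 9 ÷ (23/177) = 1593/23.
8² = 64 < 1593/23 ≤ 81 = 9², so L = 9.

9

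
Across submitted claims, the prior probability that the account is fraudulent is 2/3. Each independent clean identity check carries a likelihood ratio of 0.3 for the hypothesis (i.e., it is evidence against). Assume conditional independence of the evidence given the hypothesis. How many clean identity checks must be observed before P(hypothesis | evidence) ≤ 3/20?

Prior odds = (2/3)/(1/3) = 2.
Likelihood ratio per clean identity check = 0.3.
Target odds: 0.15 ÷ 0.85 = 3/17.
Need 2 × 0.3ⁿ ≤ 3/17, i.e. 0.3ⁿ ≤ 3/34.
0.3² = 0.09 is still above 3/34 but 0.3³ = 0.027 is at or below it, so n = 3.

3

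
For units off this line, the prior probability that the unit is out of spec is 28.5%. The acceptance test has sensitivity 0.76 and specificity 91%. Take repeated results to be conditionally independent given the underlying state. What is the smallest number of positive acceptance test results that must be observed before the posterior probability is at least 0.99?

Prior odds: 0.285 ÷ 0.715 = 57/143.
False-positive rate = 1 − 0.91 = 0.09; likelihood ratio of a positive = 0.76/0.09 = 76/9.
Target posterior odds = 0.99/0.01 = 99.
Require (76/9)ⁿ ≥ 99 ÷ (57/143) = 4719/19.
(76/9)² = 5776/81 falls short of 4719/19 but (76/9)³ = 438976/729 reaches it, so n = 3.

3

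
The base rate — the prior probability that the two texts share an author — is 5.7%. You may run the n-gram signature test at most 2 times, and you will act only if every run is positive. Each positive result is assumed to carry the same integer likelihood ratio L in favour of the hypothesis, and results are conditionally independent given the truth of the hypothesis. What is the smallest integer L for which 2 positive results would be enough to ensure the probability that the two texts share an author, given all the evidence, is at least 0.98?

Prior odds = 0.057/0.943 = 57/943.
Target odds = 0.98/0.02 = 49.
Need L² ≥ 49 ÷ (57/943) = 46207/57.
28² = 784 < 46207/57 ≤ 841 = 29², so L = 29.

29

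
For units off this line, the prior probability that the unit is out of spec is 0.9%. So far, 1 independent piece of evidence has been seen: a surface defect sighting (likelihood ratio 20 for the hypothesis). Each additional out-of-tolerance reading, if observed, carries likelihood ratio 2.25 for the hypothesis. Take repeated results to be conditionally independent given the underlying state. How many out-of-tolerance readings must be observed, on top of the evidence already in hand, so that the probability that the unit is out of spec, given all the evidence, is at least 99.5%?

9

Prior odds = 0.009/0.991 = 9/991.
Bayes factor of the evidence already in hand = 20.
Odds after that evidence = (9/991) × 20 = 180/991.
Target odds = 0.995/0.005 = 199.
Need 2.25ⁿ ≥ 199 ÷ (180/991) = 197209/180.
2.25⁸ = 43046721/65536 falls short of 197209/180 but 2.25⁹ = 387420489/262144 reaches it, so n = 9.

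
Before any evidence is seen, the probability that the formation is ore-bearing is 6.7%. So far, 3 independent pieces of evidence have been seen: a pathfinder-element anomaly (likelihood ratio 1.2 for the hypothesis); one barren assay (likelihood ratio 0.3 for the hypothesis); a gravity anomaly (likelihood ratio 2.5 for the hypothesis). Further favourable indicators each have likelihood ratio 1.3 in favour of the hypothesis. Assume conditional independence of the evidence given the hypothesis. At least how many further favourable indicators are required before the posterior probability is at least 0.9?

Prior odds = 0.067/0.933 = 67/933.
Combined Bayes factor of the evidence already in hand = 1.2 × 0.3 × 2.5 = 0.9.
Odds after that evidence = (67/933) × 0.9 = 201/3110.
Target odds = 0.9/0.1 = 9.
Need 1.3ⁿ ≥ 9 ÷ (201/3110) = 9330/67.
1.3¹⁸ ≈112.455 falls short of 9330/67 but 1.3¹⁹ ≈146.192 reaches it, so n = 19.

19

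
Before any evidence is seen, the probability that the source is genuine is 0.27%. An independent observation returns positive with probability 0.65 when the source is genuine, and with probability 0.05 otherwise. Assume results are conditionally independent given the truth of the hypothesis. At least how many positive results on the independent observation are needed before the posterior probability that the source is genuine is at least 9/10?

Prior odds = 0.0027/0.9973 = 27/9973.
Likelihood ratio of a positive result = 0.65/0.05 = 13.
Target odds: 0.9 ÷ 0.1 = 9.
Require 13ⁿ ≥ 9 ÷ (27/9973) = 9973/3.
13³ = 2197 falls short of 9973/3 but 13⁴ = 28561 reaches it, so n = 4.

4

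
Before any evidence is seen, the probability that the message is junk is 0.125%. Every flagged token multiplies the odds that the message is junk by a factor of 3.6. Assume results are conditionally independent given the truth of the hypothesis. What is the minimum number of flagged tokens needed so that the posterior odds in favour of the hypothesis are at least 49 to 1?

Prior odds: 0.00125 ÷ 0.99875 = 1/799.
Likelihood ratio per flagged token = 3.6.
Target odds = 49.
Require 3.6ⁿ ≥ 49 ÷ (1/799) = 39151.
3.6⁸ ≈28211.1 falls short of 39151 but 3.6⁹ ≈101560 reaches it, so n = 9.

9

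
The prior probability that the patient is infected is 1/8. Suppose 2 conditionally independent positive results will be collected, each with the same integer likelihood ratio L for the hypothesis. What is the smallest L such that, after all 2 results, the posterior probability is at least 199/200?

38

Prior odds = 0.125/0.875 = 1/7.
Target odds = 0.995/0.005 = 199.
Need L² ≥ 199 ÷ (1/7) = 1393.
37² = 1369 < 1393 ≤ 1444 = 38², so L = 38.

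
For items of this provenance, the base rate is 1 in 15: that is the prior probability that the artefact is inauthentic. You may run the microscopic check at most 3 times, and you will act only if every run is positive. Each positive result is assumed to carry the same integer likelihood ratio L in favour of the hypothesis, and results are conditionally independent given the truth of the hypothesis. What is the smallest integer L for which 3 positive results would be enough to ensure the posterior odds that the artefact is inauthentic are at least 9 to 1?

Prior odds = (1/15)/(14/15) = 1/14.
Target odds = 9.
Need L³ ≥ 9 ÷ (1/14) = 126.
5³ = 125 < 126 ≤ 216 = 6³, so L = 6.

6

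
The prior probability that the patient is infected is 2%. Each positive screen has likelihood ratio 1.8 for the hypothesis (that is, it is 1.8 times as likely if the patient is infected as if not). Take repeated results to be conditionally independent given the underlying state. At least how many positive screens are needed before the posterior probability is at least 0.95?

12

Prior odds = 0.02/0.98 = 1/49.
Likelihood ratio per positive screen = 1.8.
Target odds: 0.95 ÷ 0.05 = 19.
Require 1.8ⁿ ≥ 19 ÷ (1/49) = 931.
1.8¹¹ ≈642.684 falls short of 931 but 1.8¹² ≈1156.83 reaches it, so n = 12.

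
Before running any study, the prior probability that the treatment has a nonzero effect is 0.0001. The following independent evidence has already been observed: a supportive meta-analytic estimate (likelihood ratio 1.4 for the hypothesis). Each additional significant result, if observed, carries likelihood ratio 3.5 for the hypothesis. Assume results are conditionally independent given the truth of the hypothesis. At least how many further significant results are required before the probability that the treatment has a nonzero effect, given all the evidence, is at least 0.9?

Prior odds = 0.0001/0.9999 = 1/9999.
Bayes factor of the evidence already in hand = 1.4.
Odds after that evidence = (1/9999) × 1.4 = 7/49995.
Target odds = 0.9/0.1 = 9.
Need 3.5ⁿ ≥ 9 ÷ (7/49995) = 449955/7.
3.5⁸ = 5764801/256 falls short of 449955/7 but 3.5⁹ = 40353607/512 reaches it, so n = 9.

9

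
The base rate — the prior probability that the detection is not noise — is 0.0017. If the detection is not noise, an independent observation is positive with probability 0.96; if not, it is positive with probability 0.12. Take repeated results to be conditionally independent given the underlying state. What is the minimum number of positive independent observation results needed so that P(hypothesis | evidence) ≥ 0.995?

Prior odds = 0.0017/0.9983 = 17/9983.
Likelihood ratio of a positive = 0.96/0.12 = 8.
Target posterior odds = 0.995/0.005 = 199.
Need (17/9983) × 8ⁿ ≥ 199, i.e. 8ⁿ ≥ 1986617/17.
8⁵ = 32768 falls short of 1986617/17 but 8⁶ = 262144 reaches it, so n = 6.

6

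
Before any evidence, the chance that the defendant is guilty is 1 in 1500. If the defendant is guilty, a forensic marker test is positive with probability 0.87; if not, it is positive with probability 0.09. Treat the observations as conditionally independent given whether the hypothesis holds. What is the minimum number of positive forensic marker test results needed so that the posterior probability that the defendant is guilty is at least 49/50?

5

Prior odds = (1/1500)/(1499/1500) = 1/1499.
Likelihood ratio of a positive = 0.87/0.09 = 29/3.
Target posterior odds = 0.98/0.02 = 49.
Need (1/1499) × (29/3)ⁿ ≥ 49, i.e. (29/3)ⁿ ≥ 73451.
(29/3)⁴ = 707281/81 falls short of 73451 but (29/3)⁵ = 20511149/243 reaches it, so n = 5.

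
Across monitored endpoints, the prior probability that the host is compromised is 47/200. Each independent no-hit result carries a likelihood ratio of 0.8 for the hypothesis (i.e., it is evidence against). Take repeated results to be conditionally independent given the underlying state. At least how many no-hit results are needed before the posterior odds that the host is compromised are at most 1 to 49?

Prior odds = 0.235/0.765 = 47/153.
Likelihood ratio per no-hit result = 0.8.
Target odds = 1/49.
Require 0.8ⁿ ≤ 1/49 ÷ (47/153) = 153/2303.
0.8¹² = 16777216/244140625 is still above 153/2303 but 0.8¹³ ≈0.0549756 is at or below it, so n = 13.

13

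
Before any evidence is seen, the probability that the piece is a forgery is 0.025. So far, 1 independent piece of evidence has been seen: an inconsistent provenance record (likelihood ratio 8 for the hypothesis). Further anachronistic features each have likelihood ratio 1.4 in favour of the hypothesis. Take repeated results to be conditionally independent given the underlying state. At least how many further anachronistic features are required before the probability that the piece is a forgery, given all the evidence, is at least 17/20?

Prior odds = 0.025/0.975 = 1/39.
Bayes factor of the evidence already in hand = 8.
Odds after that evidence = (1/39) × 8 = 8/39.
Target odds = 0.85/0.15 = 17/3.
Need 1.4ⁿ ≥ 17/3 ÷ (8/39) = 27.625.
1.4⁹ = 40353607/1953125 falls short of 27.625 but 1.4¹⁰ = 282475249/9765625 reaches it, so n = 10.

10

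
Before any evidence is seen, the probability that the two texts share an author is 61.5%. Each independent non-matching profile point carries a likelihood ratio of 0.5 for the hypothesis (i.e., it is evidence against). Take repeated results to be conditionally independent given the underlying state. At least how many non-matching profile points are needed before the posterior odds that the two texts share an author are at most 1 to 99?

Prior odds = 0.615/0.385 = 123/77.
Likelihood ratio per non-matching profile point = 0.5.
Target odds = 1/99.
Require 0.5ⁿ ≤ 1/99 ÷ (123/77) = 7/1107.
0.5⁷ = 0.0078125 is still above 7/1107 but 0.5⁸ = 0.00390625 is at or below it, so n = 8.

8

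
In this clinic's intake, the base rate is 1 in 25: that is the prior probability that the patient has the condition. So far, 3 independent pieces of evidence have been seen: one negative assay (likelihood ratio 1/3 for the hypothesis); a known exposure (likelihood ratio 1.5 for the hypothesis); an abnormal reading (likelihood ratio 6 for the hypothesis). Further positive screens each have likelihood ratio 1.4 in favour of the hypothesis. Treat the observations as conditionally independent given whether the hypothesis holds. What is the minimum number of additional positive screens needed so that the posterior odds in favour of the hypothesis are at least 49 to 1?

18

Prior odds = 0.04/0.96 = 1/24.
Combined Bayes factor of the evidence already in hand = (1/3) × 1.5 × 6 = 3.
Odds after that evidence = (1/24) × 3 = 0.125.
Target odds = 49.
Need 1.4ⁿ ≥ 49 ÷ 0.125 = 392.
1.4¹⁷ ≈304.913 falls short of 392 but 1.4¹⁸ ≈426.879 reaches it, so n = 18.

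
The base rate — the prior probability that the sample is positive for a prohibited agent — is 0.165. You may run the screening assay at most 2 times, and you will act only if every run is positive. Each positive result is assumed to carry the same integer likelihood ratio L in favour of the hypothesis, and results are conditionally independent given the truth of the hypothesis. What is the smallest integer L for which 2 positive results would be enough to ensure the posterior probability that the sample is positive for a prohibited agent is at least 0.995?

Prior odds = 0.165/0.835 = 33/167.
Target odds = 0.995/0.005 = 199.
Need L² ≥ 199 ÷ (33/167) = 33233/33.
31² = 961 < 33233/33 ≤ 1024 = 32², so L = 32.

32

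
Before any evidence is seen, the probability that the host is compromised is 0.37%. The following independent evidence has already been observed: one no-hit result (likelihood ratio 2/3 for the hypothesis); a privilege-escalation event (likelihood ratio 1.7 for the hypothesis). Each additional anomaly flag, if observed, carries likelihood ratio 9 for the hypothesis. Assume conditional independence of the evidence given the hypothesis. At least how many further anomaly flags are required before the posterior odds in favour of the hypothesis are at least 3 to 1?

3

Prior odds = 0.0037/0.9963 = 37/9963.
Combined Bayes factor of the evidence already in hand = (2/3) × 1.7 = 17/15.
Odds after that evidence = (37/9963) × 17/15 = 629/149445.
Target odds = 3.
Need 9ⁿ ≥ 3 ÷ (629/149445) = 448335/629.
9² = 81 falls short of 448335/629 but 9³ = 729 reaches it, so n = 3.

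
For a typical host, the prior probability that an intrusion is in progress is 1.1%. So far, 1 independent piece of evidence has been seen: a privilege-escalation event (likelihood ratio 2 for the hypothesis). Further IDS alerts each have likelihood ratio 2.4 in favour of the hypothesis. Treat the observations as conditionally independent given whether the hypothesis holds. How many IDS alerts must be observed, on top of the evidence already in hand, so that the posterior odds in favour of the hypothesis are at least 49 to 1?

9

Prior odds = 0.011/0.989 = 11/989.
Bayes factor of the evidence already in hand = 2.
Odds after that evidence = (11/989) × 2 = 22/989.
Target odds = 49.
Need 2.4ⁿ ≥ 49 ÷ (22/989) = 48461/22.
2.4⁸ = 429981696/390625 falls short of 48461/22 but 2.4⁹ ≈2641.81 reaches it, so n = 9.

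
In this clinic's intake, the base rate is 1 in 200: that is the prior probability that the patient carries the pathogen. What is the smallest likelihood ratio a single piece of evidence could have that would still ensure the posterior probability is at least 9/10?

Prior odds = 0.005/0.995 = 1/199.
Target odds = 0.9/0.1 = 9.
Required Bayes factor = 9 ÷ (1/199) = 1791.

1791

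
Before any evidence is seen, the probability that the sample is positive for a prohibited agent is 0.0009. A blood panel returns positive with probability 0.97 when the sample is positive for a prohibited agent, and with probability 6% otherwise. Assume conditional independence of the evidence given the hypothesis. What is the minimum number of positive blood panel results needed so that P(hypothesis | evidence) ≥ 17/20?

Prior odds: 0.0009 ÷ 0.9991 = 9/9991.
Likelihood ratio of a positive result = 0.97/0.06 = 97/6.
Target posterior odds = 0.85/0.15 = 17/3.
Require (97/6)ⁿ ≥ 17/3 ÷ (9/9991) = 169847/27.
(97/6)³ = 912673/216 falls short of 169847/27 but (97/6)⁴ = 88529281/1296 reaches it, so n = 4.

4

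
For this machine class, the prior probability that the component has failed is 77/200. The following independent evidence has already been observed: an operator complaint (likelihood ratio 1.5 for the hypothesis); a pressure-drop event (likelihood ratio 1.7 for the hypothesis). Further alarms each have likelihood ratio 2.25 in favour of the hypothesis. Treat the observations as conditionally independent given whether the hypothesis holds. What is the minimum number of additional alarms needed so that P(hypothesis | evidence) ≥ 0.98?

Prior odds = 0.385/0.615 = 77/123.
Combined Bayes factor of the evidence already in hand = 1.5 × 1.7 = 2.55.
Odds after that evidence = (77/123) × 2.55 = 1309/820.
Target odds = 0.98/0.02 = 49.
Need 2.25ⁿ ≥ 49 ÷ (1309/820) = 5740/187.
2.25⁴ = 25.62890625 falls short of 5740/187 but 2.25⁵ = 59049/1024 reaches it, so n = 5.

5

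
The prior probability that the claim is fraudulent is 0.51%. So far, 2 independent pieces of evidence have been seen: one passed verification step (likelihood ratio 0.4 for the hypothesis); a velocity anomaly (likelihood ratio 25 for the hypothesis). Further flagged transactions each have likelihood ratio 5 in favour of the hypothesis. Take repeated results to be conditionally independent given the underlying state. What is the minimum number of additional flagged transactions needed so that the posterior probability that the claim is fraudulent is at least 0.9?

Prior odds = 0.0051/0.9949 = 51/9949.
Combined Bayes factor of the evidence already in hand = 0.4 × 25 = 10.
Odds after that evidence = (51/9949) × 10 = 510/9949.
Target odds = 0.9/0.1 = 9.
Need 5ⁿ ≥ 9 ÷ (510/9949) = 29847/170.
5³ = 125 falls short of 29847/170 but 5⁴ = 625 reaches it, so n = 4.

4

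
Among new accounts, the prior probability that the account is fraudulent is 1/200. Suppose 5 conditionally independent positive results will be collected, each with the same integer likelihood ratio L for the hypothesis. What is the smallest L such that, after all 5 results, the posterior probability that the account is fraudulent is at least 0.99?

8

Prior odds = 0.005/0.995 = 1/199.
Target odds = 0.99/0.01 = 99.
Need L⁵ ≥ 99 ÷ (1/199) = 19701.
7⁵ = 16807 < 19701 ≤ 32768 = 8⁵, so L = 8.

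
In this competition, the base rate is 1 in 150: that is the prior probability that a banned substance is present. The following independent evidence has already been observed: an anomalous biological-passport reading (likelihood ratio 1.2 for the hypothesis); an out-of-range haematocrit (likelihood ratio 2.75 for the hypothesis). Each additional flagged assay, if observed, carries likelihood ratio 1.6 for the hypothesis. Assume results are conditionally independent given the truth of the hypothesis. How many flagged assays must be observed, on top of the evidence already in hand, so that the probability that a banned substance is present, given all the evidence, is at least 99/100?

18

Prior odds = (1/150)/(149/150) = 1/149.
Combined Bayes factor of the evidence already in hand = 1.2 × 2.75 = 3.3.
Odds after that evidence = (1/149) × 3.3 = 33/1490.
Target odds = 0.99/0.01 = 99.
Need 1.6ⁿ ≥ 99 ÷ (33/1490) = 4470.
1.6¹⁷ ≈2951.48 falls short of 4470 but 1.6¹⁸ ≈4722.37 reaches it, so n = 18.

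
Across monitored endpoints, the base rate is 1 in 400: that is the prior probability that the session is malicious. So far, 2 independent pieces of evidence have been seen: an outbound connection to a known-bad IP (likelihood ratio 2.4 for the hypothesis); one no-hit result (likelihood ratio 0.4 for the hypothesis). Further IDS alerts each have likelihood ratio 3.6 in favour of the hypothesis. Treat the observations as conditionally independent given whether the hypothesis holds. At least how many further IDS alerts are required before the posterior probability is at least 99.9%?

Prior odds = 0.0025/0.9975 = 1/399.
Combined Bayes factor of the evidence already in hand = 2.4 × 0.4 = 0.96.
Odds after that evidence = (1/399) × 0.96 = 8/3325.
Target odds = 0.999/0.001 = 999.
Need 3.6ⁿ ≥ 999 ÷ (8/3325) = 415209.375.
3.6¹⁰ ≈365616 falls short of 415209.375 but 3.6¹¹ ≈1.31622e+06 reaches it, so n = 11.

11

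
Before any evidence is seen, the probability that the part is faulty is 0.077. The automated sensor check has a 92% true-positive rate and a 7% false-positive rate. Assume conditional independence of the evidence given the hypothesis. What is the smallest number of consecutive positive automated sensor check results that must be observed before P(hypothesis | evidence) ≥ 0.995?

4

Prior odds = 0.077/0.923 = 77/923.
Likelihood ratio of a positive result = 0.92/0.07 = 92/7.
Target odds: 0.995 ÷ 0.005 = 199.
Need (77/923) × (92/7)ⁿ ≥ 199, i.e. (92/7)ⁿ ≥ 183677/77.
(92/7)³ = 778688/343 falls short of 183677/77 but (92/7)⁴ = 71639296/2401 reaches it, so n = 4.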